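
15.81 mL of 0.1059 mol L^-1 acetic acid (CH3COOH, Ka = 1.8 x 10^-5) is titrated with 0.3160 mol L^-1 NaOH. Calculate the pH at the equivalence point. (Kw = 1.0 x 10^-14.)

8.82

n(CH3COOH) = 0.1059 x 0.01581 = 0.001674 mol; V(NaOH) at equivalence = 0.001674/0.3160 = 0.005298 L.
At equivalence all the acid is converted to CH3COO-; total volume = 0.01581 + 0.005298 = 0.02111 L, so [CH3COO-] = 0.001674/0.02111 = 0.07932 M.
Kb = Kw/Ka = 1.0e-14 / 1.8 x 10^-5 = 5.56e-10.
[OH^-] = sqrt(Kb x [CH3COO-]) = sqrt(5.56e-10 x 0.07932) = 6.64e-6 M.
pOH = 5.18, so pH = 14.00 - 5.18 = 8.82.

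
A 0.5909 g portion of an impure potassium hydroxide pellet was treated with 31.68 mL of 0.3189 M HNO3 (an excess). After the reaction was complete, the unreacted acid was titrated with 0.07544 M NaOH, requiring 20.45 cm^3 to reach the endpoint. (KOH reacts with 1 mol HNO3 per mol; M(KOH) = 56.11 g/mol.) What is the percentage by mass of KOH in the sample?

Total n(HNO3) added = 0.3189 x 0.03168 = 0.01010 mol.
n(NaOH) used = 0.07544 x 0.02045 = 0.001543 mol, which equals the excess n(HNO3).
So n(HNO3) consumed by the sample = 0.01010 - 0.001543 = 0.008560 mol.
n(KOH) = 0.008560 / 1 = 0.008560 mol.
mass KOH = 0.008560 x 56.11 = 0.4803 g, so %KOH = 0.4803/0.5909 x 100 = 81.3%.

81.3%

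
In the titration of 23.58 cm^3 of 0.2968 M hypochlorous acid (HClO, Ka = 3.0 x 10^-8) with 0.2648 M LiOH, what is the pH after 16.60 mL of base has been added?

Initial n(HClO) = 0.2968 x 0.02358 = 0.006999 mol.
n(LiOH) added = 0.2648 x 0.01660 = 0.004396 mol, converting that many moles of HClO to ClO-.
Remaining n(HClO) = 0.002603 mol; n(ClO-) = 0.004396 mol.
By Henderson-Hasselbalch, pH = pKa + log([A^-]/[HA]) = 7.52 + log(0.004396/0.002603) = 7.52 + (+0.23) = 7.75.

7.75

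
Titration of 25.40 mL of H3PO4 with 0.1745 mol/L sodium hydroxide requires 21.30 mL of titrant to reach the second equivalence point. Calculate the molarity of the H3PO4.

n(NaOH) = 0.1745 x 0.02130 = 0.003717 mol.
At the second equivalence point, 2 mol OH^- react per mol H3PO4, so n(H3PO4) = 0.003717 / 2 = 0.001858 mol.
[H3PO4] = 0.001858 / 0.02540 L = 0.0732 M.

0.0732 M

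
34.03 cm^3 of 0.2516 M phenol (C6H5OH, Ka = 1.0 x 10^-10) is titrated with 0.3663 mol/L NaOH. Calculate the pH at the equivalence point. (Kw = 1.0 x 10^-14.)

n(C6H5OH) = 0.2516 x 0.03403 = 0.008562 mol; V(NaOH) at equivalence = 0.008562/0.3663 = 0.02337 L.
At equivalence all the acid is converted to C6H5O-; total volume = 0.03403 + 0.02337 = 0.05740 L, so [C6H5O-] = 0.008562/0.05740 = 0.1492 M.
Kb = Kw/Ka = 1.0e-14 / 1.0 x 10^-10 = 0.000100.
[OH^-] = sqrt(Kb x [C6H5O-]) = sqrt(0.000100 x 0.1492) = 0.00386 M.
pOH = 2.41, so pH = 14.00 - 2.41 = 11.59.

11.59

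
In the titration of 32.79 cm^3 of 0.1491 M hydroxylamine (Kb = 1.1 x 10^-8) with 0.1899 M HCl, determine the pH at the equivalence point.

3.56

n(NH2OH) = 0.1491 x 0.03279 = 0.004889 mol; V(HCl) at equivalence = 0.004889/0.1899 = 0.02575 L.
At equivalence the base is fully converted to NH3OH+; total volume = 0.05854 L, so [NH3OH+] = 0.004889/0.05854 = 0.08352 M.
Ka(NH3OH+) = Kw/Kb = 1.0e-14 / 1.1 x 10^-8 = 9.09e-7.
[H^+] = sqrt(Ka x [NH3OH+]) = sqrt(9.09e-7 x 0.08352) = 0.000276 M.
pH = -log(0.000276) = 3.56.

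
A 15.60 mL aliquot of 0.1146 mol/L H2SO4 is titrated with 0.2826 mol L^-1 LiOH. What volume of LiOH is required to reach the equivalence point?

n(H2SO4) = 0.1146 mol/L x 0.01560 L = 0.001788 mol.
The neutralisation is 1 H2SO4 : 2 LiOH, so n(LiOH) = 0.001788 x 2/1 = 0.003576 mol.
V(LiOH) = 0.003576 / 0.2826 = 0.01265 L = 12.7 mL.

12.7 mL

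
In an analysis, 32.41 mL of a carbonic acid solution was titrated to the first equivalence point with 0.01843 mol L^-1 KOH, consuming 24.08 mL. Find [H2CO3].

n(KOH) = 0.01843 x 0.02408 = 0.0004438 mol.
At the first equivalence point, 1 mol OH^- react per mol H2CO3, so n(H2CO3) = 0.0004438 / 1 = 0.0004438 mol.
[H2CO3] = 0.0004438 / 0.03241 L = 0.0137 M.

0.0137 M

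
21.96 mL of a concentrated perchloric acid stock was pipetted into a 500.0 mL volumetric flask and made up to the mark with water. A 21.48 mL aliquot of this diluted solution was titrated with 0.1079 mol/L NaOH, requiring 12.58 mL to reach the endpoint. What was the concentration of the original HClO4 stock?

1.44 M

n(NaOH) = 0.1079 x 0.01258 = 0.001357 mol.
n(HClO4) in the aliquot = 0.001357 mol.
[diluted HClO4] = 0.001357 / 0.02148 = 0.06319 M.
Dilution factor = 500.0/21.96 = 22.77, so [stock] = 0.06319 x 22.77 = 1.44 M.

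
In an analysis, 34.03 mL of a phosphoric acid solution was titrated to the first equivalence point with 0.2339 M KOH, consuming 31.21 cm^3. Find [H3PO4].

n(KOH) = 0.2339 x 0.03121 = 0.007300 mol.
At the first equivalence point, 1 mol OH^- react per mol H3PO4, so n(H3PO4) = 0.007300 / 1 = 0.007300 mol.
[H3PO4] = 0.007300 / 0.03403 L = 0.215 M.

0.215 M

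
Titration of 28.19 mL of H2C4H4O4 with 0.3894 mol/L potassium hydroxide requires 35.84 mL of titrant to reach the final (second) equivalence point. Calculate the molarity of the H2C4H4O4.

n(KOH) = 0.3894 x 0.03584 = 0.01396 mol.
At the final (second) equivalence point, 2 mol OH^- react per mol H2C4H4O4, so n(H2C4H4O4) = 0.01396 / 2 = 0.006978 mol.
[H2C4H4O4] = 0.006978 / 0.02819 L = 0.248 M.

0.248 M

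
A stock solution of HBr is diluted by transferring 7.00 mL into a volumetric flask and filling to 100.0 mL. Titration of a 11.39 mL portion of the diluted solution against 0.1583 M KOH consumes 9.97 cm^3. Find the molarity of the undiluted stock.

n(KOH) = 0.1583 x 0.009970 = 0.001578 mol.
n(HBr) in the aliquot = 0.001578 mol.
[diluted HBr] = 0.001578 / 0.01139 = 0.1386 M.
Dilution factor = 100.0/7.000 = 14.29, so [stock] = 0.1386 x 14.29 = 1.98 M.

1.98 M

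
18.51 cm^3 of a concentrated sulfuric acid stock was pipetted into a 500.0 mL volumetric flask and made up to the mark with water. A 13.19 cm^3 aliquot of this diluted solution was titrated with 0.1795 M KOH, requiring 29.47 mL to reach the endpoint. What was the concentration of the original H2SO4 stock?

n(KOH) = 0.1795 x 0.02947 = 0.005290 mol.
n(H2SO4) in the aliquot = 0.005290 x 1/2 = 0.002645 mol.
[diluted H2SO4] = 0.002645 / 0.01319 = 0.2005 M.
Dilution factor = 500.0/18.51 = 27.01, so [stock] = 0.2005 x 27.01 = 5.42 M.

5.42 M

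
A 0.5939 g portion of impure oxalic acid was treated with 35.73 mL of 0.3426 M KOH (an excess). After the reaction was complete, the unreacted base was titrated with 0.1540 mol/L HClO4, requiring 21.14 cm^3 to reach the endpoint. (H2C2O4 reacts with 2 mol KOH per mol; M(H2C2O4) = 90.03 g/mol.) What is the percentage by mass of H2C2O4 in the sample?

68.1%

Total n(KOH) added = 0.3426 x 0.03573 = 0.01224 mol.
n(HClO4) used = 0.1540 x 0.02114 = 0.003256 mol, which equals the excess n(KOH).
So n(KOH) consumed by the sample = 0.01224 - 0.003256 = 0.008986 mol.
n(H2C2O4) = 0.008986 / 2 = 0.004493 mol.
mass H2C2O4 = 0.004493 x 90.03 = 0.4045 g, so %H2C2O4 = 0.4045/0.5939 x 100 = 68.1%.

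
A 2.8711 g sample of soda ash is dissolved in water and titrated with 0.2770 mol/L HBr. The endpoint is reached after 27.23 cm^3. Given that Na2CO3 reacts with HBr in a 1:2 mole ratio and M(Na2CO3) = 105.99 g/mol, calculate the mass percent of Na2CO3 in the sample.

n(HBr) = 0.2770 x 0.02723 = 0.007543 mol.
n(Na2CO3) = 0.007543 / 2 = 0.003771 mol.
mass of Na2CO3 = 0.003771 x 105.99 = 0.3997 g.
% purity = 0.3997 / 2.8711 x 100 = 13.9%.

13.9%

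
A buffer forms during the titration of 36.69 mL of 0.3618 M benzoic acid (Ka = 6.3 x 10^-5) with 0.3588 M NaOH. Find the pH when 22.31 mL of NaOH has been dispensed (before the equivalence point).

Initial n(C6H5COOH) = 0.3618 x 0.03669 = 0.01327 mol.
n(NaOH) added = 0.3588 x 0.02231 = 0.008005 mol, converting that many moles of C6H5COOH to C6H5COO-.
Remaining n(C6H5COOH) = 0.005270 mol; n(C6H5COO-) = 0.008005 mol.
By Henderson-Hasselbalch, pH = pKa + log([A^-]/[HA]) = 4.20 + log(0.008005/0.005270) = 4.20 + (+0.18) = 4.38.

4.38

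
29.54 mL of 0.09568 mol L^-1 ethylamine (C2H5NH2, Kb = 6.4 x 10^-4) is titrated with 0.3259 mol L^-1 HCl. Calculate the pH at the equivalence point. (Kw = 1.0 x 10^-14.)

5.97

n(C2H5NH2) = 0.09568 x 0.02954 = 0.002826 mol; V(HCl) at equivalence = 0.002826/0.3259 = 0.008673 L.
At equivalence the base is fully converted to C2H5NH3+; total volume = 0.03821 L, so [C2H5NH3+] = 0.002826/0.03821 = 0.07396 M.
Ka(C2H5NH3+) = Kw/Kb = 1.0e-14 / 6.4 x 10^-4 = 1.56e-11.
[H^+] = sqrt(Ka x [C2H5NH3+]) = sqrt(1.56e-11 x 0.07396) = 1.08e-6 M.
pH = -log(1.08e-6) = 5.97.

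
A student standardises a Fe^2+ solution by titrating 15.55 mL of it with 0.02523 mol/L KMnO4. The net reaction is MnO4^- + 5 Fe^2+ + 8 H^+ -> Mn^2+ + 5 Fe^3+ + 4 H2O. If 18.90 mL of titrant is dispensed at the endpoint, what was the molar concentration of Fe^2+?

n(KMnO4) = 0.02523 x 0.01890 = 0.0004768 mol.
From the balanced equation, 1 mol KMnO4 reacts with 5 mol Fe^2+, so n(Fe^2+) = 0.0004768 x 5/1 = 0.002384 mol.
[Fe^2+] = 0.002384 / 0.01555 L = 0.153 M.

0.153 M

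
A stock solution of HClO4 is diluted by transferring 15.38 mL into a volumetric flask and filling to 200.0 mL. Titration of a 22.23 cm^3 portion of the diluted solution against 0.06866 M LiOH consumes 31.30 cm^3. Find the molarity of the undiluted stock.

1.26 M

n(LiOH) = 0.06866 x 0.03130 = 0.002149 mol.
n(HClO4) in the aliquot = 0.002149 mol.
[diluted HClO4] = 0.002149 / 0.02223 = 0.09667 M.
Dilution factor = 200.0/15.38 = 13.00, so [stock] = 0.09667 x 13.00 = 1.26 M.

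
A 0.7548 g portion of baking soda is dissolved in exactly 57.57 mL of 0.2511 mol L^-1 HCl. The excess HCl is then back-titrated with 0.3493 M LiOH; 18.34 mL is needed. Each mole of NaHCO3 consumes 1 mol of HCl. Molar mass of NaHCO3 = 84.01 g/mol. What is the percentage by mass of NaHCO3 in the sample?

Total n(HCl) added = 0.2511 x 0.05757 = 0.01446 mol.
n(LiOH) used = 0.3493 x 0.01834 = 0.006406 mol, which equals the excess n(HCl).
So n(HCl) consumed by the sample = 0.01446 - 0.006406 = 0.008050 mol.
n(NaHCO3) = 0.008050 / 1 = 0.008050 mol.
mass NaHCO3 = 0.008050 x 84.01 = 0.6763 g, so %NaHCO3 = 0.6763/0.7548 x 100 = 89.6%.

89.6%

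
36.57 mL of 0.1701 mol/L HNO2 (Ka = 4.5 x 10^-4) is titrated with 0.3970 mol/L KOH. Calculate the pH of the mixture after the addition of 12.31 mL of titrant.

3.91

Initial n(HNO2) = 0.1701 x 0.03657 = 0.006221 mol.
n(KOH) added = 0.3970 x 0.01231 = 0.004887 mol, converting that many moles of HNO2 to NO2-.
Remaining n(HNO2) = 0.001333 mol; n(NO2-) = 0.004887 mol.
By Henderson-Hasselbalch, pH = pKa + log([A^-]/[HA]) = 3.35 + log(0.004887/0.001333) = 3.35 + (+0.56) = 3.91.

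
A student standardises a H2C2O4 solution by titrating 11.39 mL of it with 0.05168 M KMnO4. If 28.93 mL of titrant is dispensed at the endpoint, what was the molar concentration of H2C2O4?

0.328 M

n(KMnO4) = 0.05168 x 0.02893 = 0.001495 mol.
From the balanced equation, 2 mol KMnO4 reacts with 5 mol H2C2O4, so n(H2C2O4) = 0.001495 x 5/2 = 0.003738 mol.
[H2C2O4] = 0.003738 / 0.01139 L = 0.328 M.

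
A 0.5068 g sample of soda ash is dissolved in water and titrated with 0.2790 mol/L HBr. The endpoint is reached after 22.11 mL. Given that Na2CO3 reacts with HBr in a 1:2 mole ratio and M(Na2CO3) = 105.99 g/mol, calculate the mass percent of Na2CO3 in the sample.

n(HBr) = 0.2790 x 0.02211 = 0.006169 mol.
n(Na2CO3) = 0.006169 / 2 = 0.003084 mol.
mass of Na2CO3 = 0.003084 x 105.99 = 0.3269 g.
% purity = 0.3269 / 0.5068 x 100 = 64.5%.

64.5%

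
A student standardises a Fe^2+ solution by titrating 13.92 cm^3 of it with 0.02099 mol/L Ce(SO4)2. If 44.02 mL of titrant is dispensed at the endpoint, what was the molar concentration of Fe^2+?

n(Ce(SO4)2) = 0.02099 x 0.04402 = 0.0009240 mol.
From the balanced equation, 1 mol Ce(SO4)2 reacts with 1 mol Fe^2+, so n(Fe^2+) = 0.0009240 x 1/1 = 0.0009240 mol.
[Fe^2+] = 0.0009240 / 0.01392 L = 0.0664 M.

0.0664 M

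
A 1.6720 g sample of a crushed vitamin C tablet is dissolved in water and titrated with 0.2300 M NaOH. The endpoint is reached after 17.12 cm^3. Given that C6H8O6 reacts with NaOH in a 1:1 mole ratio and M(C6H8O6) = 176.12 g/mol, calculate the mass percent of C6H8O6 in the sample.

n(NaOH) = 0.2300 x 0.01712 = 0.003938 mol.
n(C6H8O6) = 0.003938 / 1 = 0.003938 mol.
mass of C6H8O6 = 0.003938 x 176.12 = 0.6935 g.
% purity = 0.6935 / 1.6720 x 100 = 41.5%.

41.5%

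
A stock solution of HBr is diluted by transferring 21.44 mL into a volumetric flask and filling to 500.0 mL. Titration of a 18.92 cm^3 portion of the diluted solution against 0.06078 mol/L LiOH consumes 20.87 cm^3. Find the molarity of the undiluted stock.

n(LiOH) = 0.06078 x 0.02087 = 0.001268 mol.
n(HBr) in the aliquot = 0.001268 mol.
[diluted HBr] = 0.001268 / 0.01892 = 0.06704 M.
Dilution factor = 500.0/21.44 = 23.32, so [stock] = 0.06704 x 23.32 = 1.56 M.

1.56 M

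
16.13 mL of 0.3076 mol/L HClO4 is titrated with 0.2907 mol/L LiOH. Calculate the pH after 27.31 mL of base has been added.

12.84

n(acid) = 0.3076 x 0.01613 = 0.004962 mol; n(LiOH) added = 0.2907 x 0.02731 = 0.007939 mol.
Base is in excess by 0.007939 - 0.004962 = 0.002977 mol in a total volume of 0.04344 L.
[OH^-] = 0.002977/0.04344 = 0.06854 M, so pOH = 1.16 and pH = 14.00 - 1.16 = 12.84.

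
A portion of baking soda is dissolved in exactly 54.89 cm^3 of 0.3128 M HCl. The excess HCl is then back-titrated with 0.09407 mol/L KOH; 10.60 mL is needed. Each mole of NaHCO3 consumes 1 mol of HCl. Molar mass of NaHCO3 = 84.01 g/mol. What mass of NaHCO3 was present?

1.36 g

Total n(HCl) added = 0.3128 x 0.05489 = 0.01717 mol.
n(KOH) used = 0.09407 x 0.01060 = 0.0009971 mol, which equals the excess n(HCl).
So n(HCl) consumed by the sample = 0.01717 - 0.0009971 = 0.01617 mol.
n(NaHCO3) = 0.01617 / 1 = 0.01617 mol.
mass = 0.01617 mol x 84.01 g/mol = 1.36 g.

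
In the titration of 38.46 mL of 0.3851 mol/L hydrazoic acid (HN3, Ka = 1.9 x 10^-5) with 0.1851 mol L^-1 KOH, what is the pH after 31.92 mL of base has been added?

4.54

Initial n(HN3) = 0.3851 x 0.03846 = 0.01481 mol.
n(KOH) added = 0.1851 x 0.03192 = 0.005908 mol, converting that many moles of HN3 to N3-.
Remaining n(HN3) = 0.008903 mol; n(N3-) = 0.005908 mol.
By Henderson-Hasselbalch, pH = pKa + log([A^-]/[HA]) = 4.72 + log(0.005908/0.008903) = 4.72 + (-0.18) = 4.54.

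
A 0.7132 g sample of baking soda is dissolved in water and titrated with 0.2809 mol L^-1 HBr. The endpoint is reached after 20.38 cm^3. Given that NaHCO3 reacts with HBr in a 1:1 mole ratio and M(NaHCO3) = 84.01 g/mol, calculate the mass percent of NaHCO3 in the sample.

67.4%

n(HBr) = 0.2809 x 0.02038 = 0.005725 mol.
n(NaHCO3) = 0.005725 / 1 = 0.005725 mol.
mass of NaHCO3 = 0.005725 x 84.01 = 0.4809 g.
% purity = 0.4809 / 0.7132 x 100 = 67.4%.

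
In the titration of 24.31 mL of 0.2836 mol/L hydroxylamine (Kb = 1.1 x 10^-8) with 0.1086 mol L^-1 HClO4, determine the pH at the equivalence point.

n(NH2OH) = 0.2836 x 0.02431 = 0.006894 mol; V(HClO4) at equivalence = 0.006894/0.1086 = 0.06348 L.
At equivalence the base is fully converted to NH3OH+; total volume = 0.08779 L, so [NH3OH+] = 0.006894/0.08779 = 0.07853 M.
Ka(NH3OH+) = Kw/Kb = 1.0e-14 / 1.1 x 10^-8 = 9.09e-7.
[H^+] = sqrt(Ka x [NH3OH+]) = sqrt(9.09e-7 x 0.07853) = 0.000267 M.
pH = -log(0.000267) = 3.57.

3.57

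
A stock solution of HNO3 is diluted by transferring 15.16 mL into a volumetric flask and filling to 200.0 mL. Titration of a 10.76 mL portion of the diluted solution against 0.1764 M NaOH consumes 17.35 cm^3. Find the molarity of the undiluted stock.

n(NaOH) = 0.1764 x 0.01735 = 0.003061 mol.
n(HNO3) in the aliquot = 0.003061 mol.
[diluted HNO3] = 0.003061 / 0.01076 = 0.2844 M.
Dilution factor = 200.0/15.16 = 13.19, so [stock] = 0.2844 x 13.19 = 3.75 M.

3.75 M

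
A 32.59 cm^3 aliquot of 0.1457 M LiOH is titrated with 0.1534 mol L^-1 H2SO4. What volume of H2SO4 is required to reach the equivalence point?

n(LiOH) = 0.1457 mol/L x 0.03259 L = 0.004748 mol.
The neutralisation is 2 LiOH : 1 H2SO4, so n(H2SO4) = 0.004748 x 1/2 = 0.002374 mol.
V(H2SO4) = 0.002374 / 0.1534 = 0.01548 L = 15.5 mL.

15.5 mL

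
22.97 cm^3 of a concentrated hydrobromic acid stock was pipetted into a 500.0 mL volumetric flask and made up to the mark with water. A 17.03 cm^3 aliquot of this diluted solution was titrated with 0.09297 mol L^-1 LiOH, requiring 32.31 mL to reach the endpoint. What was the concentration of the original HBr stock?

3.84 M

n(LiOH) = 0.09297 x 0.03231 = 0.003004 mol.
n(HBr) in the aliquot = 0.003004 mol.
[diluted HBr] = 0.003004 / 0.01703 = 0.1764 M.
Dilution factor = 500.0/22.97 = 21.77, so [stock] = 0.1764 x 21.77 = 3.84 M.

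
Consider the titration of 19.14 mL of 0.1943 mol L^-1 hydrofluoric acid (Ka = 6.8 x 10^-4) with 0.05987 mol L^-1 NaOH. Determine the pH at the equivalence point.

n(HF) = 0.1943 x 0.01914 = 0.003719 mol; V(NaOH) at equivalence = 0.003719/0.05987 = 0.06212 L.
At equivalence all the acid is converted to F-; total volume = 0.01914 + 0.06212 = 0.08126 L, so [F-] = 0.003719/0.08126 = 0.04577 M.
Kb = Kw/Ka = 1.0e-14 / 6.8 x 10^-4 = 1.47e-11.
[OH^-] = sqrt(Kb x [F-]) = sqrt(1.47e-11 x 0.04577) = 8.20e-7 M.
pOH = 6.09, so pH = 14.00 - 6.09 = 7.91.

7.91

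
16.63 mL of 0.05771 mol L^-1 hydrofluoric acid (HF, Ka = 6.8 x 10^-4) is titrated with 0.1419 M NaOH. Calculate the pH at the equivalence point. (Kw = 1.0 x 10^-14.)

n(HF) = 0.05771 x 0.01663 = 0.0009597 mol; V(NaOH) at equivalence = 0.0009597/0.1419 = 0.006763 L.
At equivalence all the acid is converted to F-; total volume = 0.01663 + 0.006763 = 0.02339 L, so [F-] = 0.0009597/0.02339 = 0.04103 M.
Kb = Kw/Ka = 1.0e-14 / 6.8 x 10^-4 = 1.47e-11.
[OH^-] = sqrt(Kb x [F-]) = sqrt(1.47e-11 x 0.04103) = 7.77e-7 M.
pOH = 6.11, so pH = 14.00 - 6.11 = 7.89.

7.89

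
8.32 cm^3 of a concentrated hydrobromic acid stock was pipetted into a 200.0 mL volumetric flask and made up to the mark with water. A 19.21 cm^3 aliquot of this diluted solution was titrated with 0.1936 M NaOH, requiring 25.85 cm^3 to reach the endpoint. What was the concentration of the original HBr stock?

6.26 M

n(NaOH) = 0.1936 x 0.02585 = 0.005005 mol.
n(HBr) in the aliquot = 0.005005 mol.
[diluted HBr] = 0.005005 / 0.01921 = 0.2605 M.
Dilution factor = 200.0/8.320 = 24.04, so [stock] = 0.2605 x 24.04 = 6.26 M.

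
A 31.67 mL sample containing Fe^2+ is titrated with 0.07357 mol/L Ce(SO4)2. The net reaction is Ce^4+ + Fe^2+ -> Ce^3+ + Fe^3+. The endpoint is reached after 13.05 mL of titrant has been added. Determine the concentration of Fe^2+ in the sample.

n(Ce(SO4)2) = 0.07357 x 0.01305 = 0.0009601 mol.
From the balanced equation, 1 mol Ce(SO4)2 reacts with 1 mol Fe^2+, so n(Fe^2+) = 0.0009601 x 1/1 = 0.0009601 mol.
[Fe^2+] = 0.0009601 / 0.03167 L = 0.0303 M.

0.0303 M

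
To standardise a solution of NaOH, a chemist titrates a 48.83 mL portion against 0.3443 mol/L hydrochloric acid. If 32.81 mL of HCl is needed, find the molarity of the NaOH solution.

0.231 M

n(HCl) delivered = 0.3443 x 0.03281 = 0.01130 mol.
For a 1:1 reaction, n(NaOH) = 0.01130 mol.
[NaOH] = 0.01130 mol / 0.04883 L = 0.231 M.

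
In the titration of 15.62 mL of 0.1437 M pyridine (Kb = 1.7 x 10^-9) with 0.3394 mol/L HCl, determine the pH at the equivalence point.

n(C5H5N) = 0.1437 x 0.01562 = 0.002245 mol; V(HCl) at equivalence = 0.002245/0.3394 = 0.006613 L.
At equivalence the base is fully converted to C5H5NH+; total volume = 0.02223 L, so [C5H5NH+] = 0.002245/0.02223 = 0.1010 M.
Ka(C5H5NH+) = Kw/Kb = 1.0e-14 / 1.7 x 10^-9 = 5.88e-6.
[H^+] = sqrt(Ka x [C5H5NH+]) = sqrt(5.88e-6 x 0.1010) = 0.000771 M.
pH = -log(0.000771) = 3.11.

3.11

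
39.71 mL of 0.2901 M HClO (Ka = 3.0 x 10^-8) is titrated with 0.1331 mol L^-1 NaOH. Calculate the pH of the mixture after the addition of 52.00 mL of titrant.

Initial n(HClO) = 0.2901 x 0.03971 = 0.01152 mol.
n(NaOH) added = 0.1331 x 0.05200 = 0.006921 mol, converting that many moles of HClO to ClO-.
Remaining n(HClO) = 0.004599 mol; n(ClO-) = 0.006921 mol.
By Henderson-Hasselbalch, pH = pKa + log([A^-]/[HA]) = 7.52 + log(0.006921/0.004599) = 7.52 + (+0.18) = 7.70.

7.70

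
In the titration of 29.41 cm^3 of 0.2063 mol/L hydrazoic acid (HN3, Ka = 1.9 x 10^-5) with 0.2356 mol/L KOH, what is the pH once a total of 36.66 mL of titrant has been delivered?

12.59

n(acid) = 0.2063 x 0.02941 = 0.006067 mol; n(KOH) added = 0.2356 x 0.03666 = 0.008637 mol.
Base is in excess by 0.008637 - 0.006067 = 0.002570 mol in a total volume of 0.06607 L.
[OH^-] = 0.002570/0.06607 = 0.03890 M, so pOH = 1.41 and pH = 14.00 - 1.41 = 12.59.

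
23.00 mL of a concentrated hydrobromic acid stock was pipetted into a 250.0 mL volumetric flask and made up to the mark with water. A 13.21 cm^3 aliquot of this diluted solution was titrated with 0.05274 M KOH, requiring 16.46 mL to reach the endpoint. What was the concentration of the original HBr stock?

0.714 M

n(KOH) = 0.05274 x 0.01646 = 0.0008681 mol.
n(HBr) in the aliquot = 0.0008681 mol.
[diluted HBr] = 0.0008681 / 0.01321 = 0.06572 M.
Dilution factor = 250.0/23.00 = 10.87, so [stock] = 0.06572 x 10.87 = 0.714 M.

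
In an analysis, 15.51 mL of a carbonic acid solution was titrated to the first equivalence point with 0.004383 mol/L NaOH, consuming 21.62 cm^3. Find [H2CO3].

0.00611 M

n(NaOH) = 0.004383 x 0.02162 = 9.476e-5 mol.
At the first equivalence point, 1 mol OH^- react per mol H2CO3, so n(H2CO3) = 9.476e-5 / 1 = 9.476e-5 mol.
[H2CO3] = 9.476e-5 / 0.01551 L = 0.00611 M.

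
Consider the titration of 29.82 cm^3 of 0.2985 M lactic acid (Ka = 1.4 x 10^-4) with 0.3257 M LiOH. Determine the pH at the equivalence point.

n(HC3H5O3) = 0.2985 x 0.02982 = 0.008901 mol; V(LiOH) at equivalence = 0.008901/0.3257 = 0.02733 L.
At equivalence all the acid is converted to C3H5O3-; total volume = 0.02982 + 0.02733 = 0.05715 L, so [C3H5O3-] = 0.008901/0.05715 = 0.1558 M.
Kb = Kw/Ka = 1.0e-14 / 1.4 x 10^-4 = 7.14e-11.
[OH^-] = sqrt(Kb x [C3H5O3-]) = sqrt(7.14e-11 x 0.1558) = 3.34e-6 M.
pOH = 5.48, so pH = 14.00 - 5.48 = 8.52.

8.52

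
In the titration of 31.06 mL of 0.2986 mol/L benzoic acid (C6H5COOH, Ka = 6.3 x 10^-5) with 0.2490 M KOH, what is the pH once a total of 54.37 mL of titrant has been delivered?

n(acid) = 0.2986 x 0.03106 = 0.009275 mol; n(KOH) added = 0.2490 x 0.05437 = 0.01354 mol.
Base is in excess by 0.01354 - 0.009275 = 0.004264 mol in a total volume of 0.08543 L.
[OH^-] = 0.004264/0.08543 = 0.04991 M, so pOH = 1.30 and pH = 14.00 - 1.30 = 12.70.

12.70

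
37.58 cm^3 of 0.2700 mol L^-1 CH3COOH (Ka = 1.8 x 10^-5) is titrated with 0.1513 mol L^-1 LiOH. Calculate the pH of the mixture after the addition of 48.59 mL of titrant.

Initial n(CH3COOH) = 0.2700 x 0.03758 = 0.01015 mol.
n(LiOH) added = 0.1513 x 0.04859 = 0.007352 mol, converting that many moles of CH3COOH to CH3COO-.
Remaining n(CH3COOH) = 0.002795 mol; n(CH3COO-) = 0.007352 mol.
By Henderson-Hasselbalch, pH = pKa + log([A^-]/[HA]) = 4.74 + log(0.007352/0.002795) = 4.74 + (+0.42) = 5.16.

5.16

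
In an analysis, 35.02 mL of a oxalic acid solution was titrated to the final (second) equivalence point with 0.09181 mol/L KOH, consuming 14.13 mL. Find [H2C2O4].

0.0185 M

n(KOH) = 0.09181 x 0.01413 = 0.001297 mol.
At the final (second) equivalence point, 2 mol OH^- react per mol H2C2O4, so n(H2C2O4) = 0.001297 / 2 = 0.0006486 mol.
[H2C2O4] = 0.0006486 / 0.03502 L = 0.0185 M.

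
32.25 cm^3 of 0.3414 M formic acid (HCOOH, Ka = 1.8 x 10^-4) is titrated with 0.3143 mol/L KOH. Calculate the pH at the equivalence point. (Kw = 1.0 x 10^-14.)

8.48

n(HCOOH) = 0.3414 x 0.03225 = 0.01101 mol; V(KOH) at equivalence = 0.01101/0.3143 = 0.03503 L.
At equivalence all the acid is converted to HCOO-; total volume = 0.03225 + 0.03503 = 0.06728 L, so [HCOO-] = 0.01101/0.06728 = 0.1636 M.
Kb = Kw/Ka = 1.0e-14 / 1.8 x 10^-4 = 5.56e-11.
[OH^-] = sqrt(Kb x [HCOO-]) = sqrt(5.56e-11 x 0.1636) = 3.02e-6 M.
pOH = 5.52, so pH = 14.00 - 5.52 = 8.48.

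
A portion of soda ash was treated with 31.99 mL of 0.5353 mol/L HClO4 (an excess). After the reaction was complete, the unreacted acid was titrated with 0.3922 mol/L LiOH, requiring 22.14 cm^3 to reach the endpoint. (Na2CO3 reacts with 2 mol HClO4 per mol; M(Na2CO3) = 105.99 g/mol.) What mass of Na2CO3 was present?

0.447 g

Total n(HClO4) added = 0.5353 x 0.03199 = 0.01712 mol.
n(LiOH) used = 0.3922 x 0.02214 = 0.008683 mol, which equals the excess n(HClO4).
So n(HClO4) consumed by the sample = 0.01712 - 0.008683 = 0.008441 mol.
n(Na2CO3) = 0.008441 / 2 = 0.004220 mol.
mass = 0.004220 mol x 105.99 g/mol = 0.447 g.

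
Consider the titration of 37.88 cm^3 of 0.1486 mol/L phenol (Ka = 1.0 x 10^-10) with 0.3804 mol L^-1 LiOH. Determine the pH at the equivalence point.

n(C6H5OH) = 0.1486 x 0.03788 = 0.005629 mol; V(LiOH) at equivalence = 0.005629/0.3804 = 0.01480 L.
At equivalence all the acid is converted to C6H5O-; total volume = 0.03788 + 0.01480 = 0.05268 L, so [C6H5O-] = 0.005629/0.05268 = 0.1069 M.
Kb = Kw/Ka = 1.0e-14 / 1.0 x 10^-10 = 0.000100.
[OH^-] = sqrt(Kb x [C6H5O-]) = sqrt(0.000100 x 0.1069) = 0.00327 M.
pOH = 2.49, so pH = 14.00 - 2.49 = 11.51.

11.51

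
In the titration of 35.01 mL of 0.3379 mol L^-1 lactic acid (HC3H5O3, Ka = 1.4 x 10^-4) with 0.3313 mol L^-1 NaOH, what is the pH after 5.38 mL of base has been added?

3.10

Initial n(HC3H5O3) = 0.3379 x 0.03501 = 0.01183 mol.
n(NaOH) added = 0.3313 x 0.005380 = 0.001782 mol, converting that many moles of HC3H5O3 to C3H5O3-.
Remaining n(HC3H5O3) = 0.01005 mol; n(C3H5O3-) = 0.001782 mol.
By Henderson-Hasselbalch, pH = pKa + log([A^-]/[HA]) = 3.85 + log(0.001782/0.01005) = 3.85 + (-0.75) = 3.10.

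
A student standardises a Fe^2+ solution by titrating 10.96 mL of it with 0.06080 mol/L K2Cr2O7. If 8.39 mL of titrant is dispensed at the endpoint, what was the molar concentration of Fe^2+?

0.279 M

n(K2Cr2O7) = 0.06080 x 0.008390 = 0.0005101 mol.
From the balanced equation, 1 mol K2Cr2O7 reacts with 6 mol Fe^2+, so n(Fe^2+) = 0.0005101 x 6/1 = 0.003061 mol.
[Fe^2+] = 0.003061 / 0.01096 L = 0.279 M.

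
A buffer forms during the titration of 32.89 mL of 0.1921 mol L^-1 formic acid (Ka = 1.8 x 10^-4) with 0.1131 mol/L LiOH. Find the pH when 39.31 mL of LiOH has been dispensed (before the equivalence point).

Initial n(HCOOH) = 0.1921 x 0.03289 = 0.006318 mol.
n(LiOH) added = 0.1131 x 0.03931 = 0.004446 mol, converting that many moles of HCOOH to HCOO-.
Remaining n(HCOOH) = 0.001872 mol; n(HCOO-) = 0.004446 mol.
By Henderson-Hasselbalch, pH = pKa + log([A^-]/[HA]) = 3.74 + log(0.004446/0.001872) = 3.74 + (+0.38) = 4.12.

4.12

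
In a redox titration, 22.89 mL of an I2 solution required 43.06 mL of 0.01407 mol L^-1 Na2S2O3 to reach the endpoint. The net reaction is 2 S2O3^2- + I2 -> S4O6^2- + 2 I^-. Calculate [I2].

n(Na2S2O3) = 0.01407 x 0.04306 = 0.0006059 mol.
From the balanced equation, 2 mol Na2S2O3 reacts with 1 mol I2, so n(I2) = 0.0006059 x 1/2 = 0.0003029 mol.
[I2] = 0.0003029 / 0.02289 L = 0.0132 M.

0.0132 M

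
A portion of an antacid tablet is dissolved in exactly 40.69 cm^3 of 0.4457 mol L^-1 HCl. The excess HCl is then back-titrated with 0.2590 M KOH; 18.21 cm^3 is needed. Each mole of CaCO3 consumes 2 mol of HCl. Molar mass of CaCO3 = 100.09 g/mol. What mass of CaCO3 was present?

Total n(HCl) added = 0.4457 x 0.04069 = 0.01814 mol.
n(KOH) used = 0.2590 x 0.01821 = 0.004716 mol, which equals the excess n(HCl).
So n(HCl) consumed by the sample = 0.01814 - 0.004716 = 0.01342 mol.
n(CaCO3) = 0.01342 / 2 = 0.006710 mol.
mass = 0.006710 mol x 100.09 g/mol = 0.672 g.

0.672 g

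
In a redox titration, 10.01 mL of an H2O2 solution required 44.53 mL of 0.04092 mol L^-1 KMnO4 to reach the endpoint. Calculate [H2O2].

n(KMnO4) = 0.04092 x 0.04453 = 0.001822 mol.
From the balanced equation, 2 mol KMnO4 reacts with 5 mol H2O2, so n(H2O2) = 0.001822 x 5/2 = 0.004555 mol.
[H2O2] = 0.004555 / 0.01001 L = 0.455 M.

0.455 M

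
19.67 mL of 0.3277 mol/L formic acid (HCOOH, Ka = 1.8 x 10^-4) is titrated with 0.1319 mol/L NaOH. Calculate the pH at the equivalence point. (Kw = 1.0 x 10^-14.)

8.36

n(HCOOH) = 0.3277 x 0.01967 = 0.006446 mol; V(NaOH) at equivalence = 0.006446/0.1319 = 0.04887 L.
At equivalence all the acid is converted to HCOO-; total volume = 0.01967 + 0.04887 = 0.06854 L, so [HCOO-] = 0.006446/0.06854 = 0.09405 M.
Kb = Kw/Ka = 1.0e-14 / 1.8 x 10^-4 = 5.56e-11.
[OH^-] = sqrt(Kb x [HCOO-]) = sqrt(5.56e-11 x 0.09405) = 2.29e-6 M.
pOH = 5.64, so pH = 14.00 - 5.64 = 8.36.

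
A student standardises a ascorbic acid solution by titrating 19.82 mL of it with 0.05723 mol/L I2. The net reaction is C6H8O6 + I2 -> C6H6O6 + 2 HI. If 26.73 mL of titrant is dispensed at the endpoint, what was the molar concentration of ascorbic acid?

0.0772 M

n(I2) = 0.05723 x 0.02673 = 0.001530 mol.
From the balanced equation, 1 mol I2 reacts with 1 mol ascorbic acid, so n(ascorbic acid) = 0.001530 x 1/1 = 0.001530 mol.
[ascorbic acid] = 0.001530 / 0.01982 L = 0.0772 M.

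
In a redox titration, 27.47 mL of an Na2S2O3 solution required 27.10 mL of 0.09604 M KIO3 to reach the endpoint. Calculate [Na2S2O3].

n(KIO3) = 0.09604 x 0.02710 = 0.002603 mol.
From the balanced equation, 1 mol KIO3 reacts with 6 mol Na2S2O3, so n(Na2S2O3) = 0.002603 x 6/1 = 0.01562 mol.
[Na2S2O3] = 0.01562 / 0.02747 L = 0.568 M.

0.568 M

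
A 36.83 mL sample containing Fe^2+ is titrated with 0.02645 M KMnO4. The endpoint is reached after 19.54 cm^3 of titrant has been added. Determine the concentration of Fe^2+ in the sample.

n(KMnO4) = 0.02645 x 0.01954 = 0.0005168 mol.
From the balanced equation, 1 mol KMnO4 reacts with 5 mol Fe^2+, so n(Fe^2+) = 0.0005168 x 5/1 = 0.002584 mol.
[Fe^2+] = 0.002584 / 0.03683 L = 0.0702 M.

0.0702 M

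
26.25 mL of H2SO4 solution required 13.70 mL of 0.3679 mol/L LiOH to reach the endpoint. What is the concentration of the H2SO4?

0.0960 M

n(LiOH) delivered = 0.3679 x 0.01370 = 0.005040 mol.
The reaction is 1 H2SO4 + 2 LiOH, so n(H2SO4) = 0.005040 x 1/2 = 0.002520 mol.
[H2SO4] = 0.002520 mol / 0.02625 L = 0.0960 M.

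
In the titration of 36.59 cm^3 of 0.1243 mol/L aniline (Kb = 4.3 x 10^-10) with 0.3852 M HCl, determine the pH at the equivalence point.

n(C6H5NH2) = 0.1243 x 0.03659 = 0.004548 mol; V(HCl) at equivalence = 0.004548/0.3852 = 0.01181 L.
At equivalence the base is fully converted to C6H5NH3+; total volume = 0.04840 L, so [C6H5NH3+] = 0.004548/0.04840 = 0.09398 M.
Ka(C6H5NH3+) = Kw/Kb = 1.0e-14 / 4.3 x 10^-10 = 2.33e-5.
[H^+] = sqrt(Ka x [C6H5NH3+]) = sqrt(2.33e-5 x 0.09398) = 0.00148 M.
pH = -log(0.00148) = 2.83.

2.83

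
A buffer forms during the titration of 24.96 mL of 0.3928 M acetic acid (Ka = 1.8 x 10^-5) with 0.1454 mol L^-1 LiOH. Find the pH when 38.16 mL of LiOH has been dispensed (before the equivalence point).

Initial n(CH3COOH) = 0.3928 x 0.02496 = 0.009804 mol.
n(LiOH) added = 0.1454 x 0.03816 = 0.005548 mol, converting that many moles of CH3COOH to CH3COO-.
Remaining n(CH3COOH) = 0.004256 mol; n(CH3COO-) = 0.005548 mol.
By Henderson-Hasselbalch, pH = pKa + log([A^-]/[HA]) = 4.74 + log(0.005548/0.004256) = 4.74 + (+0.12) = 4.86.

4.86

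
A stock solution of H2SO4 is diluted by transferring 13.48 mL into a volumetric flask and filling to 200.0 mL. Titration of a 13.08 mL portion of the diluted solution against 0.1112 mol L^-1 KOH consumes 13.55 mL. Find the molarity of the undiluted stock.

n(KOH) = 0.1112 x 0.01355 = 0.001507 mol.
n(H2SO4) in the aliquot = 0.001507 x 1/2 = 0.0007534 mol.
[diluted H2SO4] = 0.0007534 / 0.01308 = 0.05760 M.
Dilution factor = 200.0/13.48 = 14.84, so [stock] = 0.05760 x 14.84 = 0.855 M.

0.855 M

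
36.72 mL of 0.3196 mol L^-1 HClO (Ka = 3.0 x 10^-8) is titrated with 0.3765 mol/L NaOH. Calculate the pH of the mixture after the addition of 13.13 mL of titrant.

7.38

Initial n(HClO) = 0.3196 x 0.03672 = 0.01174 mol.
n(NaOH) added = 0.3765 x 0.01313 = 0.004943 mol, converting that many moles of HClO to ClO-.
Remaining n(HClO) = 0.006792 mol; n(ClO-) = 0.004943 mol.
By Henderson-Hasselbalch, pH = pKa + log([A^-]/[HA]) = 7.52 + log(0.004943/0.006792) = 7.52 + (-0.14) = 7.38.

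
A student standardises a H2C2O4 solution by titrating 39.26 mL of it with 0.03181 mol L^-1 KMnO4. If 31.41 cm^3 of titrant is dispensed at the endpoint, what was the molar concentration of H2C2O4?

0.0636 M

n(KMnO4) = 0.03181 x 0.03141 = 0.0009992 mol.
From the balanced equation, 2 mol KMnO4 reacts with 5 mol H2C2O4, so n(H2C2O4) = 0.0009992 x 5/2 = 0.002498 mol.
[H2C2O4] = 0.002498 / 0.03926 L = 0.0636 M.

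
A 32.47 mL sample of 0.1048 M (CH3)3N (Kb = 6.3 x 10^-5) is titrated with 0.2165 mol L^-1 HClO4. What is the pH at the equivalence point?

n((CH3)3N) = 0.1048 x 0.03247 = 0.003403 mol; V(HClO4) at equivalence = 0.003403/0.2165 = 0.01572 L.
At equivalence the base is fully converted to (CH3)3NH+; total volume = 0.04819 L, so [(CH3)3NH+] = 0.003403/0.04819 = 0.07062 M.
Ka((CH3)3NH+) = Kw/Kb = 1.0e-14 / 6.3 x 10^-5 = 1.59e-10.
[H^+] = sqrt(Ka x [(CH3)3NH+]) = sqrt(1.59e-10 x 0.07062) = 3.35e-6 M.
pH = -log(3.35e-6) = 5.48.

5.48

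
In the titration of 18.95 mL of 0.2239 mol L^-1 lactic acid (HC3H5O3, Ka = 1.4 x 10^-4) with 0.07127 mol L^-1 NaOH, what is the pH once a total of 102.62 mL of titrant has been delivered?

n(acid) = 0.2239 x 0.01895 = 0.004243 mol; n(NaOH) added = 0.07127 x 0.1026 = 0.007314 mol.
Base is in excess by 0.007314 - 0.004243 = 0.003071 mol in a total volume of 0.1216 L.
[OH^-] = 0.003071/0.1216 = 0.02526 M, so pOH = 1.60 and pH = 14.00 - 1.60 = 12.40.

12.40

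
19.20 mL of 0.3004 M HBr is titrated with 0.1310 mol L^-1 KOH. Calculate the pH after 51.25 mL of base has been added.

n(acid) = 0.3004 x 0.01920 = 0.005768 mol; n(KOH) added = 0.1310 x 0.05125 = 0.006714 mol.
Base is in excess by 0.006714 - 0.005768 = 0.0009461 mol in a total volume of 0.07045 L.
[OH^-] = 0.0009461/0.07045 = 0.01343 M, so pOH = 1.87 and pH = 14.00 - 1.87 = 12.13.

12.13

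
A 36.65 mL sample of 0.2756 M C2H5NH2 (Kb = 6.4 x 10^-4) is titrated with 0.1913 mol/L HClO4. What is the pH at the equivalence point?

5.88

n(C2H5NH2) = 0.2756 x 0.03665 = 0.01010 mol; V(HClO4) at equivalence = 0.01010/0.1913 = 0.05280 L.
At equivalence the base is fully converted to C2H5NH3+; total volume = 0.08945 L, so [C2H5NH3+] = 0.01010/0.08945 = 0.1129 M.
Ka(C2H5NH3+) = Kw/Kb = 1.0e-14 / 6.4 x 10^-4 = 1.56e-11.
[H^+] = sqrt(Ka x [C2H5NH3+]) = sqrt(1.56e-11 x 0.1129) = 1.33e-6 M.
pH = -log(1.33e-6) = 5.88.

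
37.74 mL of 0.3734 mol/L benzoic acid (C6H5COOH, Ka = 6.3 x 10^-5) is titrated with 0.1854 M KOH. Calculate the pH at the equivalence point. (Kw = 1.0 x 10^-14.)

8.65

n(C6H5COOH) = 0.3734 x 0.03774 = 0.01409 mol; V(KOH) at equivalence = 0.01409/0.1854 = 0.07601 L.
At equivalence all the acid is converted to C6H5COO-; total volume = 0.03774 + 0.07601 = 0.1137 L, so [C6H5COO-] = 0.01409/0.1137 = 0.1239 M.
Kb = Kw/Ka = 1.0e-14 / 6.3 x 10^-5 = 1.59e-10.
[OH^-] = sqrt(Kb x [C6H5COO-]) = sqrt(1.59e-10 x 0.1239) = 4.43e-6 M.
pOH = 5.35, so pH = 14.00 - 5.35 = 8.65.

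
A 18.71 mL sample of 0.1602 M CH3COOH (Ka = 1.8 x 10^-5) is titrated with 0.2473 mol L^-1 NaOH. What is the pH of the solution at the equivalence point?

8.87

n(CH3COOH) = 0.1602 x 0.01871 = 0.002997 mol; V(NaOH) at equivalence = 0.002997/0.2473 = 0.01212 L.
At equivalence all the acid is converted to CH3COO-; total volume = 0.01871 + 0.01212 = 0.03083 L, so [CH3COO-] = 0.002997/0.03083 = 0.09722 M.
Kb = Kw/Ka = 1.0e-14 / 1.8 x 10^-5 = 5.56e-10.
[OH^-] = sqrt(Kb x [CH3COO-]) = sqrt(5.56e-10 x 0.09722) = 7.35e-6 M.
pOH = 5.13, so pH = 14.00 - 5.13 = 8.87.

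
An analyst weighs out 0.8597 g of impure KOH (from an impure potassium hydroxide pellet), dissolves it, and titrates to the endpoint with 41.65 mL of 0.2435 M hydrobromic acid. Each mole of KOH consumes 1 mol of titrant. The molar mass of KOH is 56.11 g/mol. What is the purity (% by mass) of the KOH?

66.2%

n(HBr) = 0.2435 x 0.04165 = 0.01014 mol.
n(KOH) = 0.01014 / 1 = 0.01014 mol.
mass of KOH = 0.01014 x 56.11 = 0.5691 g.
% purity = 0.5691 / 0.8597 x 100 = 66.2%.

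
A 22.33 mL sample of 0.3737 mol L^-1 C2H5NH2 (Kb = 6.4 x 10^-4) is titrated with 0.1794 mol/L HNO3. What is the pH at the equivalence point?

n(C2H5NH2) = 0.3737 x 0.02233 = 0.008345 mol; V(HNO3) at equivalence = 0.008345/0.1794 = 0.04651 L.
At equivalence the base is fully converted to C2H5NH3+; total volume = 0.06884 L, so [C2H5NH3+] = 0.008345/0.06884 = 0.1212 M.
Ka(C2H5NH3+) = Kw/Kb = 1.0e-14 / 6.4 x 10^-4 = 1.56e-11.
[H^+] = sqrt(Ka x [C2H5NH3+]) = sqrt(1.56e-11 x 0.1212) = 1.38e-6 M.
pH = -log(1.38e-6) = 5.86.

5.86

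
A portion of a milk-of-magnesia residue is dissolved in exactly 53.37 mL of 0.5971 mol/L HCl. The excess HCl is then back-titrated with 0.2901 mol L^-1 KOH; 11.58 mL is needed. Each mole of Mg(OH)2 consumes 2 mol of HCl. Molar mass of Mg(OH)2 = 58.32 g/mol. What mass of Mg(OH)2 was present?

Total n(HCl) added = 0.5971 x 0.05337 = 0.03187 mol.
n(KOH) used = 0.2901 x 0.01158 = 0.003359 mol, which equals the excess n(HCl).
So n(HCl) consumed by the sample = 0.03187 - 0.003359 = 0.02851 mol.
n(Mg(OH)2) = 0.02851 / 2 = 0.01425 mol.
mass = 0.01425 mol x 58.32 g/mol = 0.831 g.

0.831 g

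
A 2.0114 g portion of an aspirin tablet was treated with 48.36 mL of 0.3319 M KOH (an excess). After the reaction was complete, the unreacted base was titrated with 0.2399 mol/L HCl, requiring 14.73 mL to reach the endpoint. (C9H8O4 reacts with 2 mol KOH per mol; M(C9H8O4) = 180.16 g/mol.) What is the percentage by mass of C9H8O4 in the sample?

56.1%

Total n(KOH) added = 0.3319 x 0.04836 = 0.01605 mol.
n(HCl) used = 0.2399 x 0.01473 = 0.003534 mol, which equals the excess n(KOH).
So n(KOH) consumed by the sample = 0.01605 - 0.003534 = 0.01252 mol.
n(C9H8O4) = 0.01252 / 2 = 0.006258 mol.
mass C9H8O4 = 0.006258 x 180.16 = 1.128 g, so %C9H8O4 = 1.128/2.0114 x 100 = 56.1%.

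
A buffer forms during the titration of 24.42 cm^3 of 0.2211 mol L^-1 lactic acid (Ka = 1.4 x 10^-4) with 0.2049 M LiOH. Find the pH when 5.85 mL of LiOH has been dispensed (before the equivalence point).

3.31

Initial n(HC3H5O3) = 0.2211 x 0.02442 = 0.005399 mol.
n(LiOH) added = 0.2049 x 0.005850 = 0.001199 mol, converting that many moles of HC3H5O3 to C3H5O3-.
Remaining n(HC3H5O3) = 0.004201 mol; n(C3H5O3-) = 0.001199 mol.
By Henderson-Hasselbalch, pH = pKa + log([A^-]/[HA]) = 3.85 + log(0.001199/0.004201) = 3.85 + (-0.54) = 3.31.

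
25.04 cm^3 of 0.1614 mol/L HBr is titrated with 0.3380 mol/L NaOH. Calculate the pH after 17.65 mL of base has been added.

n(acid) = 0.1614 x 0.02504 = 0.004041 mol; n(NaOH) added = 0.3380 x 0.01765 = 0.005966 mol.
Base is in excess by 0.005966 - 0.004041 = 0.001924 mol in a total volume of 0.04269 L.
[OH^-] = 0.001924/0.04269 = 0.04507 M, so pOH = 1.35 and pH = 14.00 - 1.35 = 12.65.

12.65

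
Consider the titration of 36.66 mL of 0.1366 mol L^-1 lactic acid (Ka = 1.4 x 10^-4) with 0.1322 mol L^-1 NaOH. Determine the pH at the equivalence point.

n(HC3H5O3) = 0.1366 x 0.03666 = 0.005008 mol; V(NaOH) at equivalence = 0.005008/0.1322 = 0.03788 L.
At equivalence all the acid is converted to C3H5O3-; total volume = 0.03666 + 0.03788 = 0.07454 L, so [C3H5O3-] = 0.005008/0.07454 = 0.06718 M.
Kb = Kw/Ka = 1.0e-14 / 1.4 x 10^-4 = 7.14e-11.
[OH^-] = sqrt(Kb x [C3H5O3-]) = sqrt(7.14e-11 x 0.06718) = 2.19e-6 M.
pOH = 5.66, so pH = 14.00 - 5.66 = 8.34.

8.34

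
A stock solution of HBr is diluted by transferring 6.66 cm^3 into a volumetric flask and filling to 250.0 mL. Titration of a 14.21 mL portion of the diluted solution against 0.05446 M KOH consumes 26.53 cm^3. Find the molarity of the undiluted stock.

3.82 M

n(KOH) = 0.05446 x 0.02653 = 0.001445 mol.
n(HBr) in the aliquot = 0.001445 mol.
[diluted HBr] = 0.001445 / 0.01421 = 0.1017 M.
Dilution factor = 250.0/6.660 = 37.54, so [stock] = 0.1017 x 37.54 = 3.82 M.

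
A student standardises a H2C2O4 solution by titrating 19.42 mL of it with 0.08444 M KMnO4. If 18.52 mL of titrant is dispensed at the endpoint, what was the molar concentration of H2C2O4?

n(KMnO4) = 0.08444 x 0.01852 = 0.001564 mol.
From the balanced equation, 2 mol KMnO4 reacts with 5 mol H2C2O4, so n(H2C2O4) = 0.001564 x 5/2 = 0.003910 mol.
[H2C2O4] = 0.003910 / 0.01942 L = 0.201 M.

0.201 M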